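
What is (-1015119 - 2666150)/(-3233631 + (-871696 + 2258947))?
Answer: 3681269/1846380 ≈ 1.9938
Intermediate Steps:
(-1015119 - 2666150)/(-3233631 + (-871696 + 2258947)) = -3681269/(-3233631 + 1387251) = -3681269/(-1846380) = -3681269*(-1/1846380) = 3681269/1846380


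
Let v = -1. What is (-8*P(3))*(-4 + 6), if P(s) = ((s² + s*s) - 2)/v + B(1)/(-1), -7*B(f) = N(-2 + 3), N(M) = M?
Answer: 1776/7 ≈ 253.71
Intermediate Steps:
B(f) = -⅐ (B(f) = -(-2 + 3)/7 = -⅐*1 = -⅐)
P(s) = 15/7 - 2*s² (P(s) = ((s² + s*s) - 2)/(-1) - ⅐/(-1) = ((s² + s²) - 2)*(-1) - ⅐*(-1) = (2*s² - 2)*(-1) + ⅐ = (-2 + 2*s²)*(-1) + ⅐ = (2 - 2*s²) + ⅐ = 15/7 - 2*s²)
(-8*P(3))*(-4 + 6) = (-8*(15/7 - 2*3²))*(-4 + 6) = -8*(15/7 - 2*9)*2 = -8*(15/7 - 18)*2 = -8*(-111/7)*2 = (888/7)*2 = 1776/7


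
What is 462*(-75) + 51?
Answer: -34599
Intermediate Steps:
462*(-75) + 51 = -34650 + 51 = -34599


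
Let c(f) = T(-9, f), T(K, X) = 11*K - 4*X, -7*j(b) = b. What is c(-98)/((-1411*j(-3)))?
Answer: -2051/4233 ≈ -0.48453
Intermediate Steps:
j(b) = -b/7
T(K, X) = -4*X + 11*K
c(f) = -99 - 4*f (c(f) = -4*f + 11*(-9) = -4*f - 99 = -99 - 4*f)
c(-98)/((-1411*j(-3))) = (-99 - 4*(-98))/((-(-1411)*(-3)/7)) = (-99 + 392)/((-1411*3/7)) = 293/(-4233/7) = 293*(-7/4233) = -2051/4233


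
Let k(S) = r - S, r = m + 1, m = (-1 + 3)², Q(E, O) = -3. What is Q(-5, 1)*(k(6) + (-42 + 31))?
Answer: 36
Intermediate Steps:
m = 4 (m = 2² = 4)
r = 5 (r = 4 + 1 = 5)
k(S) = 5 - S
Q(-5, 1)*(k(6) + (-42 + 31)) = -3*((5 - 1*6) + (-42 + 31)) = -3*((5 - 6) - 11) = -3*(-1 - 11) = -3*(-12) = 36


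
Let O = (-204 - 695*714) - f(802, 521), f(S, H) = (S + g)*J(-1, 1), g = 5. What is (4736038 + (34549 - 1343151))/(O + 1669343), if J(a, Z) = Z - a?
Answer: 3427436/1171295 ≈ 2.9262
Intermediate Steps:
f(S, H) = 10 + 2*S (f(S, H) = (S + 5)*(1 - 1*(-1)) = (5 + S)*(1 + 1) = (5 + S)*2 = 10 + 2*S)
O = -498048 (O = (-204 - 695*714) - (10 + 2*802) = (-204 - 496230) - (10 + 1604) = -496434 - 1*1614 = -496434 - 1614 = -498048)
(4736038 + (34549 - 1343151))/(O + 1669343) = (4736038 + (34549 - 1343151))/(-498048 + 1669343) = (4736038 - 1308602)/1171295 = 3427436*(1/1171295) = 3427436/1171295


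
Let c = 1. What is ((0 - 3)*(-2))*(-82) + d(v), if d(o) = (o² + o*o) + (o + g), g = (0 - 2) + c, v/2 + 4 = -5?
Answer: 137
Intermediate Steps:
v = -18 (v = -8 + 2*(-5) = -8 - 10 = -18)
g = -1 (g = (0 - 2) + 1 = -2 + 1 = -1)
d(o) = -1 + o + 2*o² (d(o) = (o² + o*o) + (o - 1) = (o² + o²) + (-1 + o) = 2*o² + (-1 + o) = -1 + o + 2*o²)
((0 - 3)*(-2))*(-82) + d(v) = ((0 - 3)*(-2))*(-82) + (-1 - 18 + 2*(-18)²) = -3*(-2)*(-82) + (-1 - 18 + 2*324) = 6*(-82) + (-1 - 18 + 648) = -492 + 629 = 137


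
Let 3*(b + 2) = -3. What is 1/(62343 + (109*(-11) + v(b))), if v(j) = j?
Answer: 1/61141 ≈ 1.6356e-5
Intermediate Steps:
b = -3 (b = -2 + (⅓)*(-3) = -2 - 1 = -3)
1/(62343 + (109*(-11) + v(b))) = 1/(62343 + (109*(-11) - 3)) = 1/(62343 + (-1199 - 3)) = 1/(62343 - 1202) = 1/61141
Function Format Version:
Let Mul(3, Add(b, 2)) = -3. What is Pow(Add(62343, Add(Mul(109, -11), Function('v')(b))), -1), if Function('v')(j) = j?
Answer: Rational(1, 61141) ≈ 1.6356e-5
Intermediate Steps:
b = -3 (b = Add(-2, Mul(Rational(1, 3), -3)) = Add(-2, -1) = -3)
Pow(Add(62343, Add(Mul(109, -11), Function('v')(b))), -1) = Pow(Add(62343, Add(Mul(109, -11), -3)), -1) = Pow(Add(62343, Add(-1199, -3)), -1) = Pow(Add(62343, -1202), -1) = Pow(61141, -1) = Rational(1, 61141)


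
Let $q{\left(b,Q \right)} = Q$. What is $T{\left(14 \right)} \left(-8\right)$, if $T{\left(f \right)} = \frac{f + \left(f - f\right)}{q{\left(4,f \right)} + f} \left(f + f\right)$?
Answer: $-112$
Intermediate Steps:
$T{\left(f \right)} = f$ ($T{\left(f \right)} = \frac{f + \left(f - f\right)}{f + f} \left(f + f\right) = \frac{f + 0}{2 f} 2 f = f \frac{1}{2 f} 2 f = \frac{2 f}{2} = f$)
$T{\left(14 \right)} \left(-8\right) = 14 \left(-8\right) = -112$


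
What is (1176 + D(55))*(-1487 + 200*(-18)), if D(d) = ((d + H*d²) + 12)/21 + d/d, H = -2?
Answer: -95299858/21 ≈ -4.5381e+6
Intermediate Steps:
D(d) = 11/7 - 2*d²/21 + d/21 (D(d) = ((d - 2*d²) + 12)/21 + d/d = (12 + d - 2*d²)*(1/21) + 1 = (4/7 - 2*d²/21 + d/21) + 1 = 11/7 - 2*d²/21 + d/21)
(1176 + D(55))*(-1487 + 200*(-18)) = (1176 + (11/7 - 2/21*55² + (1/21)*55))*(-1487 + 200*(-18)) = (1176 + (11/7 - 2/21*3025 + 55/21))*(-1487 - 3600) = (1176 + (11/7 - 6050/21 + 55/21))*(-5087) = (1176 - 5962/21)*(-5087) = (18734/21)*(-5087) = -95299858/21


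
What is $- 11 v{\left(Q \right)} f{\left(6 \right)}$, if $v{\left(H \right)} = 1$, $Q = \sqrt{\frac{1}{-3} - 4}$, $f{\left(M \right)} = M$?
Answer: $-66$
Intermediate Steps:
$Q = \frac{i \sqrt{39}}{3}$ ($Q = \sqrt{- \frac{1}{3} - 4} = \sqrt{- \frac{13}{3}} = \frac{i \sqrt{39}}{3} \approx 2.0817 i$)
$- 11 v{\left(Q \right)} f{\left(6 \right)} = \left(-11\right) 1 \cdot 6 = \left(-11\right) 6 = -66$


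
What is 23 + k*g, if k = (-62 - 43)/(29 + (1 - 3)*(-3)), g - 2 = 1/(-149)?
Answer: 2536/149 ≈ 17.020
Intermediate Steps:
g = 297/149 (g = 2 + 1/(-149) = 2 - 1/149 = 297/149 ≈ 1.9933)
k = -3 (k = -105/(29 - 2*(-3)) = -105/(29 + 6) = -105/35 = -105*1/35 = -3)
23 + k*g = 23 - 3*297/149 = 23 - 891/149 = 2536/149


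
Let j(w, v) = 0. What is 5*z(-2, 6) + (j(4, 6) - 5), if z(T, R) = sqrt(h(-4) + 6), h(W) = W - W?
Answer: -5 + 5*sqrt(6) ≈ 7.2475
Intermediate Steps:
h(W) = 0
z(T, R) = sqrt(6) (z(T, R) = sqrt(0 + 6) = sqrt(6))
5*z(-2, 6) + (j(4, 6) - 5) = 5*sqrt(6) + (0 - 5) = 5*sqrt(6) - 5 = -5 + 5*sqrt(6)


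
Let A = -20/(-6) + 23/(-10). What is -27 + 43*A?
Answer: 523/30 ≈ 17.433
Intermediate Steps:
A = 31/30 (A = -20*(-⅙) + 23*(-⅒) = 10/3 - 23/10 = 31/30 ≈ 1.0333)
-27 + 43*A = -27 + 43*(31/30) = -27 + 1333/30 = 523/30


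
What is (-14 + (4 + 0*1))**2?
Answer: 100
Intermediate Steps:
(-14 + (4 + 0*1))**2 = (-14 + (4 + 0))**2 = (-14 + 4)**2 = (-10)**2 = 100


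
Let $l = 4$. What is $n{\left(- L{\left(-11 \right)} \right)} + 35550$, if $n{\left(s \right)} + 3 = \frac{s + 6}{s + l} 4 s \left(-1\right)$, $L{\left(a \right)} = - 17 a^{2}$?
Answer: $\frac{56288003}{2061} \approx 27311.0$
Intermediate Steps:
$n{\left(s \right)} = -3 - \frac{4 s \left(6 + s\right)}{4 + s}$ ($n{\left(s \right)} = -3 + \frac{s + 6}{s + 4} \cdot 4 s \left(-1\right) = -3 + \frac{6 + s}{4 + s} 4 \left(- s\right) = -3 + \frac{4 \left(6 + s\right)}{4 + s} \left(- s\right) = -3 - \frac{4 s \left(6 + s\right)}{4 + s}$)
$n{\left(- L{\left(-11 \right)} \right)} + 35550 = \frac{-12 - 27 \left(- \left(-17\right) \left(-11\right)^{2}\right) - 4 \left(- \left(-17\right) \left(-11\right)^{2}\right)^{2}}{4 - - 17 \left(-11\right)^{2}} + 35550 = \frac{-12 - 27 \left(- \left(-17\right) 121\right) - 4 \left(- \left(-17\right) 121\right)^{2}}{4 - \left(-17\right) 121} + 35550 = \frac{-12 - 27 \left(\left(-1\right) \left(-2057\right)\right) - 4 \left(\left(-1\right) \left(-2057\right)\right)^{2}}{4 - -2057} + 35550 = \frac{-12 - 55539 - 4 \cdot 2057^{2}}{4 + 2057} + 35550 = \frac{-12 - 55539 - 16924996}{2061} + 35550 = \frac{1}{2061} \left(-16980547\right) + 35550 = - \frac{16980547}{2061} + 35550 = \frac{56288003}{2061}$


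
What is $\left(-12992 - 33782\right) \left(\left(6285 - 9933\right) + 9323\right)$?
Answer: $-265442450$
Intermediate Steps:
$\left(-12992 - 33782\right) \left(\left(6285 - 9933\right) + 9323\right) = - 46774 \left(-3648 + 9323\right) = \left(-46774\right) 5675 = -265442450$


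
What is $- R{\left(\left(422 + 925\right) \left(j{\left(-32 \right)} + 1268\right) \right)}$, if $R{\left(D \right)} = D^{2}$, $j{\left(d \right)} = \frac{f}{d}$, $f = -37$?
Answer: $- \frac{2992714816015521}{1024} \approx -2.9226 \cdot 10^{12}$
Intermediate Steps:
$j{\left(d \right)} = - \frac{37}{d}$
$- R{\left(\left(422 + 925\right) \left(j{\left(-32 \right)} + 1268\right) \right)} = - \left(\left(422 + 925\right) \left(- \frac{37}{-32} + 1268\right)\right)^{2} = - \left(1347 \left(\left(-37\right) \left(- \frac{1}{32}\right) + 1268\right)\right)^{2} = - \left(1347 \left(\frac{37}{32} + 1268\right)\right)^{2} = - \left(1347 \cdot \frac{40613}{32}\right)^{2} = - \left(\frac{54705711}{32}\right)^{2} = \left(-1\right) \frac{2992714816015521}{1024} = - \frac{2992714816015521}{1024}$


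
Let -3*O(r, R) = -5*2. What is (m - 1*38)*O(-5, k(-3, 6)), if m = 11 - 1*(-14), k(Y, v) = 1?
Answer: -130/3 ≈ -43.333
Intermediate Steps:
O(r, R) = 10/3 (O(r, R) = -(-5)*2/3 = -⅓*(-10) = 10/3)
m = 25 (m = 11 + 14 = 25)
(m - 1*38)*O(-5, k(-3, 6)) = (25 - 1*38)*(10/3) = (25 - 38)*(10/3) = -13*10/3 = -130/3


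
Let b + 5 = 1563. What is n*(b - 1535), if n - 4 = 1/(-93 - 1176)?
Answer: 116725/1269 ≈ 91.982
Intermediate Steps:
b = 1558 (b = -5 + 1563 = 1558)
n = 5075/1269 (n = 4 + 1/(-93 - 1176) = 4 + 1/(-1269) = 4 - 1/1269 = 5075/1269 ≈ 3.9992)
n*(b - 1535) = 5075*(1558 - 1535)/1269 = (5075/1269)*23 = 116725/1269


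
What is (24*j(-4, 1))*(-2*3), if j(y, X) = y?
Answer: 576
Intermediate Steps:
(24*j(-4, 1))*(-2*3) = (24*(-4))*(-2*3) = -96*(-6) = 576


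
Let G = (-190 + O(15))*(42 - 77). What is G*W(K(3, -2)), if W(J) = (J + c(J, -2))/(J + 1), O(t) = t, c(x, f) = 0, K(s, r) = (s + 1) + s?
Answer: 42875/8 ≈ 5359.4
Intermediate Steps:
K(s, r) = 1 + 2*s (K(s, r) = (1 + s) + s = 1 + 2*s)
W(J) = J/(1 + J) (W(J) = (J + 0)/(J + 1) = J/(1 + J))
G = 6125 (G = (-190 + 15)*(42 - 77) = -175*(-35) = 6125)
G*W(K(3, -2)) = 6125*((1 + 2*3)/(1 + (1 + 2*3))) = 6125*((1 + 6)/(1 + (1 + 6))) = 6125*(7/(1 + 7)) = 6125*(7/8) = 42875/8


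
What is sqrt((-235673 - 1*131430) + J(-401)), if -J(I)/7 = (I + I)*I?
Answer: 13*I*sqrt(15493) ≈ 1618.1*I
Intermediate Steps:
J(I) = -14*I**2 (J(I) = -7*(I + I)*I = -7*2*I*I = -14*I**2)
sqrt((-235673 - 1*131430) + J(-401)) = sqrt((-235673 - 1*131430) - 14*(-401)**2) = sqrt((-235673 - 131430) - 14*160801) = sqrt(-367103 - 2251214) = sqrt(-2618317) = 13*I*sqrt(15493)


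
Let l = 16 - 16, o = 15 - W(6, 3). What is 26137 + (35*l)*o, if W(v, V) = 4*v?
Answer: 26137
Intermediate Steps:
o = -9 (o = 15 - 4*6 = 15 - 1*24 = 15 - 24 = -9)
l = 0
26137 + (35*l)*o = 26137 + (35*0)*(-9) = 26137 + 0*(-9) = 26137 + 0 = 26137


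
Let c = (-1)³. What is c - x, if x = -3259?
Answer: 3258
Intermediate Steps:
c = -1
c - x = -1 - 1*(-3259) = -1 + 3259 = 3258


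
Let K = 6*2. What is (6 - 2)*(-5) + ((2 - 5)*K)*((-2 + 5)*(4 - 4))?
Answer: -20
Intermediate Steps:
K = 12
(6 - 2)*(-5) + ((2 - 5)*K)*((-2 + 5)*(4 - 4)) = (6 - 2)*(-5) + ((2 - 5)*12)*((-2 + 5)*(4 - 4)) = 4*(-5) + (-3*12)*(3*0) = -20 - 36*0 = -20 + 0 = -20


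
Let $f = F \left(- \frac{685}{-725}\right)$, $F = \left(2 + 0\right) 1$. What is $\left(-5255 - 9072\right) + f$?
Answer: $- \frac{2077141}{145} \approx -14325.0$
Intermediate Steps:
$F = 2$ ($F = 2 \cdot 1 = 2$)
$f = \frac{274}{145}$ ($f = 2 \left(- \frac{685}{-725}\right) = 2 \left(\left(-685\right) \left(- \frac{1}{725}\right)\right) = 2 \cdot \frac{137}{145} = \frac{274}{145} \approx 1.8897$)
$\left(-5255 - 9072\right) + f = \left(-5255 - 9072\right) + \frac{274}{145} = -14327 + \frac{274}{145} = - \frac{2077141}{145}$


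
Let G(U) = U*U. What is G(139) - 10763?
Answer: 8558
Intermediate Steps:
G(U) = U²
G(139) - 10763 = 139² - 10763 = 19321 - 10763 = 8558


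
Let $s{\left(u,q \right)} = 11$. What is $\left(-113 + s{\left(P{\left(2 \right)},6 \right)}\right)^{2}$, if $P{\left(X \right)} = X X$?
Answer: $10404$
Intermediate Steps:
$P{\left(X \right)} = X^{2}$
$\left(-113 + s{\left(P{\left(2 \right)},6 \right)}\right)^{2} = \left(-113 + 11\right)^{2} = \left(-102\right)^{2} = 10404$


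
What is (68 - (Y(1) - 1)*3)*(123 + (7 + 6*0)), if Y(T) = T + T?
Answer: 8450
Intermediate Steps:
Y(T) = 2*T
(68 - (Y(1) - 1)*3)*(123 + (7 + 6*0)) = (68 - (2*1 - 1)*3)*(123 + (7 + 6*0)) = (68 - (2 - 1)*3)*(123 + (7 + 0)) = (68 - 3)*(123 + 7) = (68 - 1*3)*130 = (68 - 3)*130 = 65*130 = 8450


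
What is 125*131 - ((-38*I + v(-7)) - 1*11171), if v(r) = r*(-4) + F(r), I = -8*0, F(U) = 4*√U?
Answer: 27518 - 4*I*√7 ≈ 27518.0 - 10.583*I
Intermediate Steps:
I = 0
v(r) = -4*r + 4*√r (v(r) = r*(-4) + 4*√r = -4*r + 4*√r)
125*131 - ((-38*I + v(-7)) - 1*11171) = 125*131 - ((-38*0 + (-4*(-7) + 4*√(-7))) - 1*11171) = 16375 - ((0 + (28 + 4*(I*√7))) - 11171) = 16375 - ((0 + (28 + 4*I*√7)) - 11171) = 16375 - ((28 + 4*I*√7) - 11171) = 16375 - (-11143 + 4*I*√7) = 16375 + (11143 - 4*I*√7) = 27518 - 4*I*√7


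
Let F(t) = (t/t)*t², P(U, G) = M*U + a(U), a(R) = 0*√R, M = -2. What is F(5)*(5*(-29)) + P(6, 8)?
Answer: -3637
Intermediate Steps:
a(R) = 0
P(U, G) = -2*U (P(U, G) = -2*U + 0 = -2*U)
F(t) = t² (F(t) = 1*t² = t²)
F(5)*(5*(-29)) + P(6, 8) = 5²*(5*(-29)) - 2*6 = 25*(-145) - 12 = -3625 - 12 = -3637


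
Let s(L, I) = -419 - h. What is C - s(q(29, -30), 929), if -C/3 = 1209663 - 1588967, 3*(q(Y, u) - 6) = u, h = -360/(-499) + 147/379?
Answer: 215282506844/189121 ≈ 1.1383e+6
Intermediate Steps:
h = 209793/189121 (h = -360*(-1/499) + 147*(1/379) = 360/499 + 147/379 = 209793/189121 ≈ 1.1093)
q(Y, u) = 6 + u/3
s(L, I) = -79451492/189121 (s(L, I) = -419 - 1*209793/189121 = -419 - 209793/189121 = -79451492/189121)
C = 1137912 (C = -3*(1209663 - 1588967) = -3*(-379304) = 1137912)
C - s(q(29, -30), 929) = 1137912 - 1*(-79451492/189121) = 1137912 + 79451492/189121 = 215282506844/189121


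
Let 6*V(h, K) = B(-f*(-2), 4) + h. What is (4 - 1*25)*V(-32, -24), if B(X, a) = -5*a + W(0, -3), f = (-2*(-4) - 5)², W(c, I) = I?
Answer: 385/2 ≈ 192.50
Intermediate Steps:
f = 9 (f = (8 - 5)² = 3² = 9)
B(X, a) = -3 - 5*a (B(X, a) = -5*a - 3 = -3 - 5*a)
V(h, K) = -23/6 + h/6 (V(h, K) = ((-3 - 5*4) + h)/6 = ((-3 - 20) + h)/6 = (-23 + h)/6 = -23/6 + h/6)
(4 - 1*25)*V(-32, -24) = (4 - 1*25)*(-23/6 + (⅙)*(-32)) = (4 - 25)*(-23/6 - 16/3) = -21*(-55/6) = 385/2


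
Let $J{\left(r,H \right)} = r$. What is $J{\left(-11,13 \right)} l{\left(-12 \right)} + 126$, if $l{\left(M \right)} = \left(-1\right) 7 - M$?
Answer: $71$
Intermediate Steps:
$l{\left(M \right)} = -7 - M$
$J{\left(-11,13 \right)} l{\left(-12 \right)} + 126 = - 11 \left(-7 - -12\right) + 126 = - 11 \left(-7 + 12\right) + 126 = \left(-11\right) 5 + 126 = -55 + 126 = 71$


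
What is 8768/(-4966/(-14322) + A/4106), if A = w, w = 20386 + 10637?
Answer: 257806082688/232350901 ≈ 1109.6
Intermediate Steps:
w = 31023
A = 31023
8768/(-4966/(-14322) + A/4106) = 8768/(-4966/(-14322) + 31023/4106) = 8768/(-4966*(-1/14322) + 31023*(1/4106)) = 8768/(2483/7161 + 31023/4106) = 8768/(232350901/29403066) = 8768*(29403066/232350901) = 257806082688/232350901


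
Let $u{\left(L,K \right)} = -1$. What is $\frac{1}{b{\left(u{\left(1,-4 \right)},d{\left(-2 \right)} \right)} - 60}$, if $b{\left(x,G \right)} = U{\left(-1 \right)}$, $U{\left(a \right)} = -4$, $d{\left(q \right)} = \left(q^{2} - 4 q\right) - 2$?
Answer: $- \frac{1}{64} \approx -0.015625$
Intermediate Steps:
$d{\left(q \right)} = -2 + q^{2} - 4 q$
$b{\left(x,G \right)} = -4$
$\frac{1}{b{\left(u{\left(1,-4 \right)},d{\left(-2 \right)} \right)} - 60} = \frac{1}{-4 - 60} = \frac{1}{-64} = - \frac{1}{64}$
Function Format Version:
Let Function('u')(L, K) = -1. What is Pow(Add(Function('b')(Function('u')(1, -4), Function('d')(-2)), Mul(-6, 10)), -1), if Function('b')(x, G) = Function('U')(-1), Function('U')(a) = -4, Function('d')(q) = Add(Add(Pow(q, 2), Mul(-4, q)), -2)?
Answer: Rational(-1, 64) ≈ -0.015625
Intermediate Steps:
Function('d')(q) = Add(-2, Pow(q, 2), Mul(-4, q))
Function('b')(x, G) = -4
Pow(Add(Function('b')(Function('u')(1, -4), Function('d')(-2)), Mul(-6, 10)), -1) = Pow(Add(-4, Mul(-6, 10)), -1) = Pow(Add(-4, -60), -1) = Pow(-64, -1) = Rational(-1, 64)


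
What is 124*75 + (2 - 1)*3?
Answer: 9303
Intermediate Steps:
124*75 + (2 - 1)*3 = 9300 + 1*3 = 9300 + 3 = 9303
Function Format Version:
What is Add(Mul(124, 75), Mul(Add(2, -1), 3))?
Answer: 9303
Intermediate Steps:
Add(Mul(124, 75), Mul(Add(2, -1), 3)) = Add(9300, Mul(1, 3)) = Add(9300, 3) = 9303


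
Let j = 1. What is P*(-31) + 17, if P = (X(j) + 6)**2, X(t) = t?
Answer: -1502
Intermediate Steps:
P = 49 (P = (1 + 6)**2 = 7**2 = 49)
P*(-31) + 17 = 49*(-31) + 17 = -1519 + 17 = -1502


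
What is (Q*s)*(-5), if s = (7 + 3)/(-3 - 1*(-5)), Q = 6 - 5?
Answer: -25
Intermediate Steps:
Q = 1
s = 5 (s = 10/(-3 + 5) = 10/2 = 10*(½) = 5)
(Q*s)*(-5) = (1*5)*(-5) = 5*(-5) = -25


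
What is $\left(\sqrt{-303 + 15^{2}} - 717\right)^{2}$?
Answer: $\left(717 - i \sqrt{78}\right)^{2} \approx 5.1401 \cdot 10^{5} - 12665.0 i$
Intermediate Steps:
$\left(\sqrt{-303 + 15^{2}} - 717\right)^{2} = \left(\sqrt{-303 + 225} - 717\right)^{2} = \left(\sqrt{-78} - 717\right)^{2} = \left(i \sqrt{78} - 717\right)^{2} = \left(-717 + i \sqrt{78}\right)^{2}$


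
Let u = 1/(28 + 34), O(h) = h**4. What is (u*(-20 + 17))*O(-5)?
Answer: -1875/62 ≈ -30.242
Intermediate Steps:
u = 1/62 ≈ 0.016129
(u*(-20 + 17))*O(-5) = ((-20 + 17)/62)*(-5)**4 = ((1/62)*(-3))*625 = -3/62*625 = -1875/62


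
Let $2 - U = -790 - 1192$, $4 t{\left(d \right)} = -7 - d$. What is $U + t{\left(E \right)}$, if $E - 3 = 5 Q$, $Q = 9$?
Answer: $\frac{7881}{4} \approx 1970.3$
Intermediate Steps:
$E = 48$ ($E = 3 + 5 \cdot 9 = 3 + 45 = 48$)
$t{\left(d \right)} = - \frac{7}{4} - \frac{d}{4}$ ($t{\left(d \right)} = \frac{-7 - d}{4} = - \frac{7}{4} - \frac{d}{4}$)
$U = 1984$ ($U = 2 - \left(-790 - 1192\right) = 2 - -1982 = 2 + 1982 = 1984$)
$U + t{\left(E \right)} = 1984 - \frac{55}{4} = \frac{7881}{4}$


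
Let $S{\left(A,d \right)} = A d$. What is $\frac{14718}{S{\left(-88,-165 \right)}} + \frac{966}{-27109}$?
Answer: $\frac{5832787}{5963980} \approx 0.978$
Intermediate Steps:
$\frac{14718}{S{\left(-88,-165 \right)}} + \frac{966}{-27109} = \frac{14718}{\left(-88\right) \left(-165\right)} + \frac{966}{-27109} = \frac{14718}{14520} + 966 \left(- \frac{1}{27109}\right) = 14718 \cdot \frac{1}{14520} - \frac{966}{27109} = \frac{223}{220} - \frac{966}{27109} = \frac{5832787}{5963980}$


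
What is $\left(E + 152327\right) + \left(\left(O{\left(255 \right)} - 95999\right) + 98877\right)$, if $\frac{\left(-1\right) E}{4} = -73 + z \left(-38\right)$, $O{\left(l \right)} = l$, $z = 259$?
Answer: $195120$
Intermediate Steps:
$E = 39660$ ($E = - 4 \left(-73 + 259 \left(-38\right)\right) = - 4 \left(-73 - 9842\right) = \left(-4\right) \left(-9915\right) = 39660$)
$\left(E + 152327\right) + \left(\left(O{\left(255 \right)} - 95999\right) + 98877\right) = \left(39660 + 152327\right) + \left(\left(255 - 95999\right) + 98877\right) = 191987 + \left(-95744 + 98877\right) = 191987 + 3133 = 195120$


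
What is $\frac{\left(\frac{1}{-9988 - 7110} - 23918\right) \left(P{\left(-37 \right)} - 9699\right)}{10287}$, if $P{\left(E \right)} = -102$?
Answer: $\frac{49482945765}{2171446} \approx 22788.0$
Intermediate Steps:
$\frac{\left(\frac{1}{-9988 - 7110} - 23918\right) \left(P{\left(-37 \right)} - 9699\right)}{10287} = \frac{\left(\frac{1}{-9988 - 7110} - 23918\right) \left(-102 - 9699\right)}{10287} = \left(\frac{1}{-17098} - 23918\right) \left(-9801\right) \frac{1}{10287} = \left(- \frac{1}{17098} - 23918\right) \left(-9801\right) \frac{1}{10287} = \left(- \frac{408949965}{17098}\right) \left(-9801\right) \frac{1}{10287} = \frac{4008118606965}{17098} \cdot \frac{1}{10287} = \frac{49482945765}{2171446}$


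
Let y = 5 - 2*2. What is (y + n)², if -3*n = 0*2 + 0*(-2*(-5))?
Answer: 1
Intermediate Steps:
n = 0 (n = -(0*2 + 0*(-2*(-5)))/3 = -(0 + 0*10)/3 = -(0 + 0)/3 = -⅓*0 = 0)
y = 1 (y = 5 - 4 = 1)
(y + n)² = (1 + 0)² = 1² = 1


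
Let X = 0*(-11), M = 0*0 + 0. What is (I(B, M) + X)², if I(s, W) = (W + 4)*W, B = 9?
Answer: 0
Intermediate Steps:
M = 0 (M = 0 + 0 = 0)
I(s, W) = W*(4 + W) (I(s, W) = (4 + W)*W = W*(4 + W))
X = 0
(I(B, M) + X)² = (0*(4 + 0) + 0)² = (0*4 + 0)² = (0 + 0)² = 0² = 0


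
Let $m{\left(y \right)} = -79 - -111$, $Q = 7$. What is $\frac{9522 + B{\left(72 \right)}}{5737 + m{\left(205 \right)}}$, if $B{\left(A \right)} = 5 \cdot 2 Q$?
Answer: $\frac{9592}{5769} \approx 1.6627$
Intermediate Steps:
$m{\left(y \right)} = 32$ ($m{\left(y \right)} = -79 + 111 = 32$)
$B{\left(A \right)} = 70$ ($B{\left(A \right)} = 5 \cdot 2 \cdot 7 = 10 \cdot 7 = 70$)
$\frac{9522 + B{\left(72 \right)}}{5737 + m{\left(205 \right)}} = \frac{9522 + 70}{5737 + 32} = \frac{9592}{5769}$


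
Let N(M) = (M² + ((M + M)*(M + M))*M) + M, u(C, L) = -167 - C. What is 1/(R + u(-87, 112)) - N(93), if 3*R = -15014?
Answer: -49211997183/15254 ≈ -3.2262e+6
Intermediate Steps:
R = -15014/3 (R = (⅓)*(-15014) = -15014/3 ≈ -5004.7)
N(M) = M + M² + 4*M³ (N(M) = (M² + ((2*M)*(2*M))*M) + M = (M² + (4*M²)*M) + M = (M² + 4*M³) + M = M + M² + 4*M³)
1/(R + u(-87, 112)) - N(93) = 1/(-15014/3 + (-167 - 1*(-87))) - 93*(1 + 93 + 4*93²) = 1/(-15014/3 + (-167 + 87)) - 93*(1 + 93 + 4*8649) = 1/(-15014/3 - 80) - 93*(1 + 93 + 34596) = 1/(-15254/3) - 93*34690 = -3/15254 - 1*3226170 = -3/15254 - 3226170 = -49211997183/15254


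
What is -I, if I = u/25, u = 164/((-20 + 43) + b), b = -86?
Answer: 164/1575 ≈ 0.10413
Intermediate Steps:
u = -164/63 (u = 164/((-20 + 43) - 86) = 164/(23 - 86) = 164/(-63) = 164*(-1/63) = -164/63 ≈ -2.6032)
I = -164/1575 (I = -164/63/25 = (1/25)*(-164/63) = -164/1575 ≈ -0.10413)
-I = -1*(-164/1575) = 164/1575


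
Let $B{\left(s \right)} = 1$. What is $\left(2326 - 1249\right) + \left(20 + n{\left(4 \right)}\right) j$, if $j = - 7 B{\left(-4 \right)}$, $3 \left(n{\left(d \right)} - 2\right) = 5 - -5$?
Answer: $\frac{2699}{3} \approx 899.67$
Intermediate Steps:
$n{\left(d \right)} = \frac{16}{3}$ ($n{\left(d \right)} = 2 + \frac{5 - -5}{3} = 2 + \frac{5 + 5}{3} = 2 + \frac{1}{3} \cdot 10 = 2 + \frac{10}{3} = \frac{16}{3}$)
$j = -7$ ($j = \left(-7\right) 1 = -7$)
$\left(2326 - 1249\right) + \left(20 + n{\left(4 \right)}\right) j = \left(2326 - 1249\right) + \left(20 + \frac{16}{3}\right) \left(-7\right) = \left(2326 - 1249\right) + \frac{76}{3} \left(-7\right) = 1077 - \frac{532}{3} = \frac{2699}{3}$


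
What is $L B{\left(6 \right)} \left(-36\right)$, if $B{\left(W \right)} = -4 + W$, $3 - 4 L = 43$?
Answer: $720$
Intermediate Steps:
$L = -10$ ($L = \frac{3}{4} - \frac{43}{4} = -10$)
$L B{\left(6 \right)} \left(-36\right) = - 10 \left(-4 + 6\right) \left(-36\right) = \left(-10\right) 2 \left(-36\right) = \left(-20\right) \left(-36\right) = 720$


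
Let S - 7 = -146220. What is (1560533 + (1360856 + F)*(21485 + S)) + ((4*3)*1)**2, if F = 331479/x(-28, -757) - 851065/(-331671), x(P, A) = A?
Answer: -14200881858111892155/83691649 ≈ -1.6968e+11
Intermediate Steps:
S = -146213 (S = 7 - 146220 = -146213)
F = -109297715204/251074947 (F = 331479/(-757) - 851065/(-331671) = 331479*(-1/757) - 851065*(-1/331671) = -331479/757 + 851065/331671 = -109297715204/251074947 ≈ -435.32)
(1560533 + (1360856 + F)*(21485 + S)) + ((4*3)*1)**2 = (1560533 + (1360856 - 109297715204/251074947)*(21485 - 146213)) + ((4*3)*1)**2 = (1560533 + (341567550359428/251074947)*(-124728)) + (12*1)**2 = (1560533 - 14201012473743578528/83691649) + 12**2 = -14200881870163489611/83691649 + 144 = -14200881858111892155/83691649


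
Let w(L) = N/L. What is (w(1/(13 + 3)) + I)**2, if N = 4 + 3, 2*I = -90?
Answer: 4489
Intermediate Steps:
I = -45 (I = (1/2)*(-90) = -45)
N = 7
w(L) = 7/L
(w(1/(13 + 3)) + I)**2 = (7/(1/(13 + 3)) - 45)**2 = (7/(1/16) - 45)**2 = (7*16 - 45)**2 = (112 - 45)**2 = 67**2 = 4489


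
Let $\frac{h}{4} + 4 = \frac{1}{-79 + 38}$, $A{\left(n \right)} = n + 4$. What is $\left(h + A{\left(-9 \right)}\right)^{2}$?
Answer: $\frac{748225}{1681} \approx 445.11$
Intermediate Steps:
$A{\left(n \right)} = 4 + n$
$h = - \frac{660}{41}$ ($h = -16 + \frac{4}{-79 + 38} = -16 + \frac{4}{-41} = -16 + 4 \left(- \frac{1}{41}\right) = -16 - \frac{4}{41} = - \frac{660}{41} \approx -16.098$)
$\left(h + A{\left(-9 \right)}\right)^{2} = \left(- \frac{660}{41} + \left(4 - 9\right)\right)^{2} = \left(- \frac{660}{41} - 5\right)^{2} = \left(- \frac{865}{41}\right)^{2} = \frac{748225}{1681}$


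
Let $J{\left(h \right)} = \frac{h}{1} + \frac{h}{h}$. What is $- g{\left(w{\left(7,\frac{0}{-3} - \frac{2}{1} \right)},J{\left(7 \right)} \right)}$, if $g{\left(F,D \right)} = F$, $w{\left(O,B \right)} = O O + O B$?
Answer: $-35$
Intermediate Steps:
$w{\left(O,B \right)} = O^{2} + B O$
$J{\left(h \right)} = 1 + h$ ($J{\left(h \right)} = h 1 + 1 = h + 1 = 1 + h$)
$- g{\left(w{\left(7,\frac{0}{-3} - \frac{2}{1} \right)},J{\left(7 \right)} \right)} = - 7 \left(\left(\frac{0}{-3} - \frac{2}{1}\right) + 7\right) = - 7 \left(\left(0 \left(- \frac{1}{3}\right) - 2\right) + 7\right) = - 7 \left(\left(0 - 2\right) + 7\right) = - 7 \left(-2 + 7\right) = - 7 \cdot 5 = \left(-1\right) 35 = -35$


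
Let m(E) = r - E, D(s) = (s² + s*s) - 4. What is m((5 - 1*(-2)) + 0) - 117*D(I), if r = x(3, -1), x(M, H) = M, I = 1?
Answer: 230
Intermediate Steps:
D(s) = -4 + 2*s² (D(s) = (s² + s²) - 4 = 2*s² - 4 = -4 + 2*s²)
r = 3
m(E) = 3 - E
m((5 - 1*(-2)) + 0) - 117*D(I) = (3 - ((5 - 1*(-2)) + 0)) - 117*(-4 + 2*1²) = (3 - ((5 + 2) + 0)) - 117*(-4 + 2*1) = (3 - (7 + 0)) - 117*(-4 + 2) = (3 - 1*7) - 117*(-2) = (3 - 7) + 234 = -4 + 234 = 230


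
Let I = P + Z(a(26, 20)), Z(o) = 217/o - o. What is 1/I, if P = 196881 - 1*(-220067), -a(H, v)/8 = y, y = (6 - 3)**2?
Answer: 72/30025223 ≈ 2.3980e-6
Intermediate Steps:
y = 9 (y = 3**2 = 9)
a(H, v) = -72 (a(H, v) = -8*9 = -72)
P = 416948 (P = 196881 + 220067 = 416948)
Z(o) = -o + 217/o
I = 30025223/72 (I = 416948 + (-1*(-72) + 217/(-72)) = 416948 + (72 + 217*(-1/72)) = 416948 + (72 - 217/72) = 416948 + 4967/72 = 30025223/72 ≈ 4.1702e+5)
1/I = 1/(30025223/72) = 72/30025223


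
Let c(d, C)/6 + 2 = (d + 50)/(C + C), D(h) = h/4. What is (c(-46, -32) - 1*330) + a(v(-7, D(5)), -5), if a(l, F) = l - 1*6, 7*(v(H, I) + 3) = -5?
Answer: -19717/56 ≈ -352.09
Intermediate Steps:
D(h) = h/4 (D(h) = h*(¼) = h/4)
v(H, I) = -26/7 (v(H, I) = -3 + (⅐)*(-5) = -3 - 5/7 = -26/7)
c(d, C) = -12 + 3*(50 + d)/C (c(d, C) = -12 + 6*((d + 50)/(C + C)) = -12 + 6*((50 + d)/((2*C))) = -12 + 6*((50 + d)*(1/(2*C))) = -12 + 6*((50 + d)/(2*C)) = -12 + 3*(50 + d)/C)
a(l, F) = -6 + l (a(l, F) = l - 6 = -6 + l)
(c(-46, -32) - 1*330) + a(v(-7, D(5)), -5) = (3*(50 - 46 - 4*(-32))/(-32) - 1*330) + (-6 - 26/7) = (3*(-1/32)*(50 - 46 + 128) - 330) - 68/7 = (3*(-1/32)*132 - 330) - 68/7 = (-99/8 - 330) - 68/7 = -2739/8 - 68/7 = -19717/56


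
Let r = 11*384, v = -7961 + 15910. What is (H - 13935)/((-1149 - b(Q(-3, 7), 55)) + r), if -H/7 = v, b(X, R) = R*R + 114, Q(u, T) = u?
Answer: 34789/32 ≈ 1087.2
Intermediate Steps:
v = 7949
b(X, R) = 114 + R**2 (b(X, R) = R**2 + 114 = 114 + R**2)
H = -55643 (H = -7*7949 = -55643)
r = 4224
(H - 13935)/((-1149 - b(Q(-3, 7), 55)) + r) = (-55643 - 13935)/((-1149 - (114 + 55**2)) + 4224) = -69578/((-1149 - (114 + 3025)) + 4224) = -69578/((-1149 - 1*3139) + 4224) = -69578/((-1149 - 3139) + 4224) = -69578/(-4288 + 4224) = -69578/(-64) = -69578*(-1/64) = 34789/32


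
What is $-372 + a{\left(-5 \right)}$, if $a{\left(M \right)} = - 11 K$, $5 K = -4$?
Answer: $- \frac{1816}{5} \approx -363.2$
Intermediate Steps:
$K = - \frac{4}{5}$ ($K = \frac{1}{5} \left(-4\right) = - \frac{4}{5} \approx -0.8$)
$a{\left(M \right)} = \frac{44}{5}$ ($a{\left(M \right)} = \left(-11\right) \left(- \frac{4}{5}\right) = \frac{44}{5}$)
$-372 + a{\left(-5 \right)} = -372 + \frac{44}{5} = - \frac{1816}{5}$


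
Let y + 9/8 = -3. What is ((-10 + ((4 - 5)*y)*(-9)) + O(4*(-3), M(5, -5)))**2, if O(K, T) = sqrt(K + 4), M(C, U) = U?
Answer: 141617/64 - 377*I*sqrt(2)/2 ≈ 2212.8 - 266.58*I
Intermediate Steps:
y = -33/8 (y = -9/8 - 3 = -33/8 ≈ -4.1250)
O(K, T) = sqrt(4 + K)
((-10 + ((4 - 5)*y)*(-9)) + O(4*(-3), M(5, -5)))**2 = ((-10 + ((4 - 5)*(-33/8))*(-9)) + sqrt(4 + 4*(-3)))**2 = ((-10 - 1*(-33/8)*(-9)) + sqrt(4 - 12))**2 = ((-10 + (33/8)*(-9)) + sqrt(-8))**2 = ((-10 - 297/8) + 2*I*sqrt(2))**2 = (-377/8 + 2*I*sqrt(2))**2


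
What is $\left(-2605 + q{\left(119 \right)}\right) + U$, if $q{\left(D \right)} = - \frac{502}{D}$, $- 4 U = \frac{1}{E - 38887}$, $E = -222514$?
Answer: $- \frac{46379557867}{17775268} \approx -2609.2$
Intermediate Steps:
$U = \frac{1}{1045604}$ ($U = - \frac{1}{4 \left(-222514 - 38887\right)} = - \frac{1}{4 \left(-261401\right)} = \left(- \frac{1}{4}\right) \left(- \frac{1}{261401}\right) = \frac{1}{1045604} \approx 9.5638 \cdot 10^{-7}$)
$\left(-2605 + q{\left(119 \right)}\right) + U = \left(-2605 - \frac{502}{119}\right) + \frac{1}{1045604} = - \frac{310497}{119} + \frac{1}{1045604} = - \frac{46379557867}{17775268}$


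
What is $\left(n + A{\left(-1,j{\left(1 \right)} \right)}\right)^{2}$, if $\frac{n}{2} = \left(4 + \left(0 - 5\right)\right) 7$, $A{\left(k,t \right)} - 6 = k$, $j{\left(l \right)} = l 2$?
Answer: $81$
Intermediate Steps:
$j{\left(l \right)} = 2 l$
$A{\left(k,t \right)} = 6 + k$
$n = -14$ ($n = 2 \left(4 + \left(0 - 5\right)\right) 7 = 2 \left(4 - 5\right) 7 = 2 \left(\left(-1\right) 7\right) = 2 \left(-7\right) = -14$)
$\left(n + A{\left(-1,j{\left(1 \right)} \right)}\right)^{2} = \left(-14 + \left(6 - 1\right)\right)^{2} = \left(-14 + 5\right)^{2} = \left(-9\right)^{2} = 81$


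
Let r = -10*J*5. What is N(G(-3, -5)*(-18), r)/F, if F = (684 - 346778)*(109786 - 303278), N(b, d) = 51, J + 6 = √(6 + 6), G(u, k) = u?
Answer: 51/66966420248 ≈ 7.6158e-10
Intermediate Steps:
J = -6 + 2*√3 (J = -6 + √(6 + 6) = -6 + √12 = -6 + 2*√3 ≈ -2.5359)
r = 300 - 100*√3 (r = -10*(-6 + 2*√3)*5 = (60 - 20*√3)*5 = 300 - 100*√3 ≈ 126.79)
F = 66966420248 (F = -346094*(-193492) = 66966420248)
N(G(-3, -5)*(-18), r)/F = 51/66966420248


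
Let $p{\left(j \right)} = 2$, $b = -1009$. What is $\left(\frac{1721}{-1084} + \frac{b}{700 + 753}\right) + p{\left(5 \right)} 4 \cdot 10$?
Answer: $\frac{122409791}{1575052} \approx 77.718$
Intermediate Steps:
$\left(\frac{1721}{-1084} + \frac{b}{700 + 753}\right) + p{\left(5 \right)} 4 \cdot 10 = \left(\frac{1721}{-1084} - \frac{1009}{700 + 753}\right) + 2 \cdot 4 \cdot 10 = \left(1721 \left(- \frac{1}{1084}\right) - \frac{1009}{1453}\right) + 8 \cdot 10 = \left(- \frac{1721}{1084} - \frac{1009}{1453}\right) + 80 = - \frac{3594369}{1575052} + 80 = \frac{122409791}{1575052}$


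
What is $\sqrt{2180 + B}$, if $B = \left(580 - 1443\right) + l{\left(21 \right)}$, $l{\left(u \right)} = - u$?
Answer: $36$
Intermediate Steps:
$B = -884$ ($B = \left(580 - 1443\right) - 21 = -863 - 21 = -884$)
$\sqrt{2180 + B} = \sqrt{2180 - 884} = \sqrt{1296} = 36$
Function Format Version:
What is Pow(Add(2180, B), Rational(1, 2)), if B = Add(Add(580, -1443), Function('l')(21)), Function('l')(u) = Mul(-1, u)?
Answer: 36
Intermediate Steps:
B = -884 (B = Add(Add(580, -1443), Mul(-1, 21)) = Add(-863, -21) = -884)
Pow(Add(2180, B), Rational(1, 2)) = Pow(Add(2180, -884), Rational(1, 2)) = Pow(1296, Rational(1, 2)) = 36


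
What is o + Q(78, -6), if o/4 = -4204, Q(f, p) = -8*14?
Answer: -16928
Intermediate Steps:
Q(f, p) = -112
o = -16816 (o = 4*(-4204) = -16816)
o + Q(78, -6) = -16816 - 112 = -16928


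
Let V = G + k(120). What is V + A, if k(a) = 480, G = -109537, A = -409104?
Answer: -518161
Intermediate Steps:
V = -109057 (V = -109537 + 480 = -109057)
V + A = -109057 - 409104 = -518161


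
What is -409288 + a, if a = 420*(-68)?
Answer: -437848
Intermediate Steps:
a = -28560
-409288 + a = -409288 - 28560 = -437848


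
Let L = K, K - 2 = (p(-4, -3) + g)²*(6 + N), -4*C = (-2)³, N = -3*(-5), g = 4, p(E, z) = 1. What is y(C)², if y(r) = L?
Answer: 277729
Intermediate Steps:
N = 15
C = 2 (C = -¼*(-2)³ = -¼*(-8) = 2)
K = 527 (K = 2 + (1 + 4)²*(6 + 15) = 2 + 5²*21 = 2 + 25*21 = 2 + 525 = 527)
L = 527
y(r) = 527
y(C)² = 527² = 277729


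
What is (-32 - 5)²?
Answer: 1369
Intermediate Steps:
(-32 - 5)² = (-37)² = 1369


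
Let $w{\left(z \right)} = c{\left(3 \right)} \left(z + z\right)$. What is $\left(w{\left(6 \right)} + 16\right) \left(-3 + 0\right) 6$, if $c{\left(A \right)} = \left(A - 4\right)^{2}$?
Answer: $-504$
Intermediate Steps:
$c{\left(A \right)} = \left(-4 + A\right)^{2}$
$w{\left(z \right)} = 2 z$ ($w{\left(z \right)} = \left(-4 + 3\right)^{2} \left(z + z\right) = \left(-1\right)^{2} \cdot 2 z = 1 \cdot 2 z = 2 z$)
$\left(w{\left(6 \right)} + 16\right) \left(-3 + 0\right) 6 = \left(2 \cdot 6 + 16\right) \left(-3 + 0\right) 6 = \left(12 + 16\right) \left(\left(-3\right) 6\right) = 28 \left(-18\right) = -504$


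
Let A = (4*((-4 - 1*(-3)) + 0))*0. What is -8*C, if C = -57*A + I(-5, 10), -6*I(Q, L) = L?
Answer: 40/3 ≈ 13.333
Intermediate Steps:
I(Q, L) = -L/6
A = 0 (A = (4*((-4 + 3) + 0))*0 = (4*(-1 + 0))*0 = (4*(-1))*0 = -4*0 = 0)
C = -5/3 (C = -57*0 - 1/6*10 = 0 - 5/3 = -5/3 ≈ -1.6667)
-8*C = -8*(-5/3) = 40/3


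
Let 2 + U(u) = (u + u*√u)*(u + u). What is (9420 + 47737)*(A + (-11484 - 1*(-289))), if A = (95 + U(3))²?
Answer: 119915386 + 228399372*√3 ≈ 5.1551e+8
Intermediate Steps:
U(u) = -2 + 2*u*(u + u^(3/2)) (U(u) = -2 + (u + u*√u)*(u + u) = -2 + (u + u^(3/2))*(2*u) = -2 + 2*u*(u + u^(3/2)))
A = (111 + 18*√3)² (A = (95 + (-2 + 2*3² + 2*3^(5/2)))² = (95 + (-2 + 2*9 + 2*(9*√3)))² = (95 + (-2 + 18 + 18*√3))² = (95 + (16 + 18*√3))² = (111 + 18*√3)² ≈ 20214.)
(9420 + 47737)*(A + (-11484 - 1*(-289))) = (9420 + 47737)*((13293 + 3996*√3) + (-11484 - 1*(-289))) = 57157*((13293 + 3996*√3) + (-11484 + 289)) = 57157*((13293 + 3996*√3) - 11195) = 57157*(2098 + 3996*√3) = 119915386 + 228399372*√3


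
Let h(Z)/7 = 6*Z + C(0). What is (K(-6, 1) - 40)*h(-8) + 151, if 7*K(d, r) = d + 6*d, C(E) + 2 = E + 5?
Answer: 14641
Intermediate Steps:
C(E) = 3 + E (C(E) = -2 + (E + 5) = -2 + (5 + E) = 3 + E)
h(Z) = 21 + 42*Z (h(Z) = 7*(6*Z + (3 + 0)) = 7*(6*Z + 3) = 7*(3 + 6*Z) = 21 + 42*Z)
K(d, r) = d (K(d, r) = (d + 6*d)/7 = (7*d)/7 = d)
(K(-6, 1) - 40)*h(-8) + 151 = (-6 - 40)*(21 + 42*(-8)) + 151 = -46*(21 - 336) + 151 = -46*(-315) + 151 = 14490 + 151 = 14641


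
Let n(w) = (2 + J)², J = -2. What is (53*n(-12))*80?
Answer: 0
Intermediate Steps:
n(w) = 0 (n(w) = (2 - 2)² = 0² = 0)
(53*n(-12))*80 = (53*0)*80 = 0*80 = 0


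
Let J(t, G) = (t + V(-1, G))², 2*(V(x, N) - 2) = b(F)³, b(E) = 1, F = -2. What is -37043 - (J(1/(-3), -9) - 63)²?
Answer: -52413529/1296 ≈ -40443.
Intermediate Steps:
V(x, N) = 5/2 (V(x, N) = 2 + (½)*1³ = 2 + (½)*1 = 2 + ½ = 5/2)
J(t, G) = (5/2 + t)² (J(t, G) = (t + 5/2)² = (5/2 + t)²)
-37043 - (J(1/(-3), -9) - 63)² = -37043 - ((5 + 2/(-3))²/4 - 63)² = -37043 - ((5 + 2*(-⅓))²/4 - 63)² = -37043 - ((5 - ⅔)²/4 - 63)² = -37043 - ((13/3)²/4 - 63)² = -37043 - ((¼)*(169/9) - 63)² = -37043 - (169/36 - 63)² = -37043 - (-2099/36)² = -37043 - 1*4405801/1296 = -37043 - 4405801/1296 = -52413529/1296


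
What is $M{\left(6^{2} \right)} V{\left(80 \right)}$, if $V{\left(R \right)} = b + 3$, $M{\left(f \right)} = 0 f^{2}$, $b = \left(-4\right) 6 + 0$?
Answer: $0$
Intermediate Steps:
$b = -24$ ($b = -24 + 0 = -24$)
$M{\left(f \right)} = 0$
$V{\left(R \right)} = -21$ ($V{\left(R \right)} = -24 + 3 = -21$)
$M{\left(6^{2} \right)} V{\left(80 \right)} = 0 \left(-21\right) = 0$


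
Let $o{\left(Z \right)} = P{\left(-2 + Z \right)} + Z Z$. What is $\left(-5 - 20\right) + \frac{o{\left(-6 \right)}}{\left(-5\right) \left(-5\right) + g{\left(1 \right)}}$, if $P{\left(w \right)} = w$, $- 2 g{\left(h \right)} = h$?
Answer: $- \frac{167}{7} \approx -23.857$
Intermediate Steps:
$g{\left(h \right)} = - \frac{h}{2}$
$o{\left(Z \right)} = -2 + Z + Z^{2}$ ($o{\left(Z \right)} = \left(-2 + Z\right) + Z Z = \left(-2 + Z\right) + Z^{2} = -2 + Z + Z^{2}$)
$\left(-5 - 20\right) + \frac{o{\left(-6 \right)}}{\left(-5\right) \left(-5\right) + g{\left(1 \right)}} = \left(-5 - 20\right) + \frac{-2 - 6 + \left(-6\right)^{2}}{\left(-5\right) \left(-5\right) - \frac{1}{2}} = -25 + \frac{-2 - 6 + 36}{25 - \frac{1}{2}} = -25 + \frac{28}{\frac{49}{2}} = -25 + 28 \cdot \frac{2}{49} = -25 + \frac{8}{7} = - \frac{167}{7}$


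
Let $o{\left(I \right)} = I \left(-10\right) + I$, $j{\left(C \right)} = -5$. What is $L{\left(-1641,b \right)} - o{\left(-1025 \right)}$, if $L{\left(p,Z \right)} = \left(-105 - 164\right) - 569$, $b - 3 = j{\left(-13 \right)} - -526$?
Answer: $-10063$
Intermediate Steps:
$o{\left(I \right)} = - 9 I$ ($o{\left(I \right)} = - 10 I + I = - 9 I$)
$b = 524$ ($b = 3 - -521 = 3 + \left(-5 + 526\right) = 3 + 521 = 524$)
$L{\left(p,Z \right)} = -838$ ($L{\left(p,Z \right)} = -269 - 569 = -838$)
$L{\left(-1641,b \right)} - o{\left(-1025 \right)} = -838 - \left(-9\right) \left(-1025\right) = -838 - 9225 = -10063$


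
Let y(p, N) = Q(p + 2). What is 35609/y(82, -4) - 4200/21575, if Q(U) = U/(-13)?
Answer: -57073069/10356 ≈ -5511.1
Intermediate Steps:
Q(U) = -U/13 (Q(U) = U*(-1/13) = -U/13)
y(p, N) = -2/13 - p/13 (y(p, N) = -(p + 2)/13 = -(2 + p)/13 = -2/13 - p/13)
35609/y(82, -4) - 4200/21575 = 35609/(-2/13 - 1/13*82) - 4200/21575 = 35609/(-2/13 - 82/13) - 4200*1/21575 = 35609/(-84/13) - 168/863 = 35609*(-13/84) - 168/863 = -66131/12 - 168/863 = -57073069/10356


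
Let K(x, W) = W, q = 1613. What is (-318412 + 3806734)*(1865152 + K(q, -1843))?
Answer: 6499821777498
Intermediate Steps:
(-318412 + 3806734)*(1865152 + K(q, -1843)) = (-318412 + 3806734)*(1865152 - 1843) = 3488322*1863309 = 6499821777498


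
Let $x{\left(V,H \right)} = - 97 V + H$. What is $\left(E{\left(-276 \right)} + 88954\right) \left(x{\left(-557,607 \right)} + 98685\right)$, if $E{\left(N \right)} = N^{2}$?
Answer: $25317896730$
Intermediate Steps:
$x{\left(V,H \right)} = H - 97 V$
$\left(E{\left(-276 \right)} + 88954\right) \left(x{\left(-557,607 \right)} + 98685\right) = \left(\left(-276\right)^{2} + 88954\right) \left(\left(607 - -54029\right) + 98685\right) = \left(76176 + 88954\right) \left(\left(607 + 54029\right) + 98685\right) = 165130 \left(54636 + 98685\right) = 165130 \cdot 153321 = 25317896730$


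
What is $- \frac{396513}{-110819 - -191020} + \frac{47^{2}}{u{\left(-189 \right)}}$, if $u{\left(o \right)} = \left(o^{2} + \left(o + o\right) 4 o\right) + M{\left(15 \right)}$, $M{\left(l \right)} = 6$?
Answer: $- \frac{127299782926}{25784220495} \approx -4.9371$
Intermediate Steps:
$u{\left(o \right)} = 6 + 9 o^{2}$ ($u{\left(o \right)} = \left(o^{2} + \left(o + o\right) 4 o\right) + 6 = \left(o^{2} + 2 o 4 o\right) + 6 = \left(o^{2} + 8 o o\right) + 6 = \left(o^{2} + 8 o^{2}\right) + 6 = 9 o^{2} + 6 = 6 + 9 o^{2}$)
$- \frac{396513}{-110819 - -191020} + \frac{47^{2}}{u{\left(-189 \right)}} = - \frac{396513}{-110819 - -191020} + \frac{47^{2}}{6 + 9 \left(-189\right)^{2}} = - \frac{396513}{-110819 + 191020} + \frac{2209}{6 + 9 \cdot 35721} = - \frac{396513}{80201} + \frac{2209}{6 + 321489} = \left(-396513\right) \frac{1}{80201} + \frac{2209}{321495} = - \frac{396513}{80201} + 2209 \cdot \frac{1}{321495} = - \frac{396513}{80201} + \frac{2209}{321495} = - \frac{127299782926}{25784220495}$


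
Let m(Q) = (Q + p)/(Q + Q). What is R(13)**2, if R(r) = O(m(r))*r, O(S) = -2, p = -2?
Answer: 676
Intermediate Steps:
m(Q) = (-2 + Q)/(2*Q) (m(Q) = (Q - 2)/(Q + Q) = (-2 + Q)/((2*Q)) = (-2 + Q)*(1/(2*Q)) = (-2 + Q)/(2*Q))
R(r) = -2*r
R(13)**2 = (-2*13)**2 = (-26)**2 = 676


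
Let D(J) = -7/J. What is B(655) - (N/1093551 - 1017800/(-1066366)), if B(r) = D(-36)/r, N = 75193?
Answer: -669701917604009/654696232895340 ≈ -1.0229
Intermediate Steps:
B(r) = 7/(36*r) (B(r) = (-7/(-36))/r = (-7*(-1/36))/r = 7/(36*r))
B(655) - (N/1093551 - 1017800/(-1066366)) = (7/36)/655 - (75193/1093551 - 1017800/(-1066366)) = (7/36)*(1/655) - (75193*(1/1093551) - 1017800*(-1/1066366)) = 7/23580 - (75193/1093551 + 72700/76169) = 7/23580 - 1*85228533317/83294686119 = 7/23580 - 85228533317/83294686119 = -669701917604009/654696232895340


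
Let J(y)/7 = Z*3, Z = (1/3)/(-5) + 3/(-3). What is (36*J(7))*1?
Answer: -4032/5 ≈ -806.40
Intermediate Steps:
Z = -16/15 (Z = (1*(⅓))*(-⅕) + 3*(-⅓) = (⅓)*(-⅕) - 1 = -1/15 - 1 = -16/15 ≈ -1.0667)
J(y) = -112/5 (J(y) = 7*(-16/15*3) = 7*(-16/5) = -112/5)
(36*J(7))*1 = (36*(-112/5))*1 = -4032/5*1 = -4032/5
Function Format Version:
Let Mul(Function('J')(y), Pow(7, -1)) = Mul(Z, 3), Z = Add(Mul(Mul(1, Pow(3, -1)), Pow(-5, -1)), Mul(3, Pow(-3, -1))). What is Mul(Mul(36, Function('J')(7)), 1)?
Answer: Rational(-4032, 5) ≈ -806.40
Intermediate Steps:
Z = Rational(-16, 15) (Z = Add(Mul(Mul(1, Rational(1, 3)), Rational(-1, 5)), Mul(3, Rational(-1, 3))) = Add(Mul(Rational(1, 3), Rational(-1, 5)), -1) = Add(Rational(-1, 15), -1) = Rational(-16, 15) ≈ -1.0667)
Function('J')(y) = Rational(-112, 5) (Function('J')(y) = Mul(7, Mul(Rational(-16, 15), 3)) = Mul(7, Rational(-16, 5)) = Rational(-112, 5))
Mul(Mul(36, Function('J')(7)), 1) = Mul(Mul(36, Rational(-112, 5)), 1) = Mul(Rational(-4032, 5), 1) = Rational(-4032, 5)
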